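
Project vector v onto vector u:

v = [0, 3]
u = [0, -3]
proj_u(v) = [0, 3]

v·u = (0)(0) + (3)(-3) = -9
u·u = (0)² + (-3)² = 9
proj_u(v) = (v·u / u·u) × u = (-9/9) × u = (-1) × u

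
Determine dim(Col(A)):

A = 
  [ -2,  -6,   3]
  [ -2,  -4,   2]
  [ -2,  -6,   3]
dim(Col(A)) = 2

Row reduce:
R2 → R2 - (1)·R1
R3 → R3 - (1)·R1
REF = 
  [ -2,  -6,   3]
  [  0,   2,  -1]
  [  0,   0,   0]
Pivot columns: 1, 2 → 2 pivots.
dim(Col(A)) = number of pivot columns = 2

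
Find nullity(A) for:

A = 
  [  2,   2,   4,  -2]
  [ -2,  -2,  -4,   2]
nullity(A) = 3

Row reduce:
R2 → R2 + (1)·R1
REF = 
  [  2,   2,   4,  -2]
  [  0,   0,   0,   0]
Pivot columns: 1 → 1 pivot.
rank(A) = 1, so nullity(A) = 4 - 1 = 3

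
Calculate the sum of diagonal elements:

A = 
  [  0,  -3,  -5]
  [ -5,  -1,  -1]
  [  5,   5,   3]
2

tr(A) = 0 + -1 + 3 = 2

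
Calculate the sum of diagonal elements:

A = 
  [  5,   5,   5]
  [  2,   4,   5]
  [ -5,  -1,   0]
9

tr(A) = 5 + 4 + 0 = 9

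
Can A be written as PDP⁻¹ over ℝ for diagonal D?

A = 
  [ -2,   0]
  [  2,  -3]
Yes

tr(A) = -5, det(A) = 6
Characteristic polynomial: λ² - tr(A)λ + det(A) = λ² + 5λ + 6
λ² + 5λ + 6 = (λ + 3)(λ + 2)
Eigenvalues: -2, -3
λ=-3: alg. mult. = 1, geom. mult. = 2 - rank(A - (-3)I) = 2 - 1 = 1
λ=-2: alg. mult. = 1, geom. mult. = 2 - rank(A - (-2)I) = 2 - 1 = 1
Sum of geometric multiplicities equals n, so A has n independent eigenvectors.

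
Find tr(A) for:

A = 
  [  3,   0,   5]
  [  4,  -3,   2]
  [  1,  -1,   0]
0

tr(A) = 3 + -3 + 0 = 0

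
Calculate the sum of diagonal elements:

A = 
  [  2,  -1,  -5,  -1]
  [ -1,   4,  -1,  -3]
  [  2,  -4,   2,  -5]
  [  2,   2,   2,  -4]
4

tr(A) = 2 + 4 + 2 + -4 = 4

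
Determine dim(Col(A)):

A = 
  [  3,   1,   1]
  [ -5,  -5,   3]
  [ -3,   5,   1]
Row reduce:
R2 → R2 + (5/3)·R1
R3 → R3 + (1)·R1
R3 → R3 + (9/5)·R2
REF = 
  [    3,     1,     1]
  [    0, -10/3,  14/3]
  [    0,     0,  52/5]
Pivot columns: 1, 2, 3 → 3 pivots.
dim(Col(A)) = number of pivot columns = 3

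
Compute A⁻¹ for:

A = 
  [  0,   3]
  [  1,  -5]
det(A) = (0)(-5) - (3)(1) = -3
For a 2×2 matrix, A⁻¹ = (1/det(A)) · [[d, -b], [-c, a]]
    = (-1/3) · [[-5, -3], [-1, 0]]

A⁻¹ = 
  [5/3,   1]
  [1/3,   0]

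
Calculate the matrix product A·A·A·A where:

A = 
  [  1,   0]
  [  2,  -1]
A^4 = 
  [  1,   0]
  [  0,   1]

A² = A·A:
A²[1,1] = (1)(1) + (0)(2) = 1
A²[1,2] = (1)(0) + (0)(-1) = 0
A²[2,1] = (2)(1) + (-1)(2) = 0
A²[2,2] = (2)(0) + (-1)(-1) = 1
A² = 
  [  1,   0]
  [  0,   1]

A^3 = A^2·A:
A^3[1,1] = (1)(1) + (0)(2) = 1
A^3[1,2] = (1)(0) + (0)(-1) = 0
A^3[2,1] = (0)(1) + (1)(2) = 2
A^3[2,2] = (0)(0) + (1)(-1) = -1
A^3 = 
  [  1,   0]
  [  2,  -1]

A^4 = A^3·A:
A^4[1,1] = (1)(1) + (0)(2) = 1
A^4[1,2] = (1)(0) + (0)(-1) = 0
A^4[2,1] = (2)(1) + (-1)(2) = 0
A^4[2,2] = (2)(0) + (-1)(-1) = 1
A^4 = 
  [  1,   0]
  [  0,   1]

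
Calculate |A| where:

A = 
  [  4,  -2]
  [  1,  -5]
-18

For a 2×2 matrix, det = ad - bc = (4)(-5) - (-2)(1) = -18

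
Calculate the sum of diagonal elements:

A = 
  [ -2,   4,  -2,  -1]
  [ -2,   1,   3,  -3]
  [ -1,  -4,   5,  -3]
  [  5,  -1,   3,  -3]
1

tr(A) = -2 + 1 + 5 + -3 = 1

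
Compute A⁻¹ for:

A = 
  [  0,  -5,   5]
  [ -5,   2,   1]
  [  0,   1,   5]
det(A) = (0)·((2)(5) - (1)(1)) - (-5)·((-5)(5) - (1)(0)) + (5)·((-5)(1) - (2)(0))
  = (0)(9) - (-5)(-25) + (5)(-5)
  = -150
det(A) = -150 ≠ 0, so A is invertible.

Cofactors Cᵢⱼ = (-1)ⁱ⁺ʲ·Mᵢⱼ:
C = 
  [  9,  25,  -5]
  [ 30,   0,   0]
  [-15, -25, -25]

adj(A) = Cᵀ:
adj(A) = 
  [  9,  30, -15]
  [ 25,   0, -25]
  [ -5,   0, -25]

A⁻¹ = (-1/150) · adj(A):
A⁻¹ = 
  [-3/50,  -1/5,  1/10]
  [ -1/6,     0,   1/6]
  [ 1/30,     0,   1/6]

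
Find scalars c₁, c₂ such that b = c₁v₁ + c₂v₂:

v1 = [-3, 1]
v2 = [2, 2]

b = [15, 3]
c1 = -3, c2 = 3

b = -3·v1 + 3·v2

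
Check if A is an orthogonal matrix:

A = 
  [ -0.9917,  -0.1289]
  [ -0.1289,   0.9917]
Yes

AᵀA = 
  [  1.0001,   0]
  [  0,   1.0001]
≈ I (equal to I up to the 4-dp rounding of the entries)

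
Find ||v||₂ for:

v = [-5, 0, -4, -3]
7.071

||v||₂ = √((-5)² + (0)² + (-4)² + (-3)²) = √50 = 7.071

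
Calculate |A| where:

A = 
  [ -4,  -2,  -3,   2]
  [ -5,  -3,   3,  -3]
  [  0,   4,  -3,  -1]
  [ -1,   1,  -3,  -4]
Cofactor expansion along row 1: det(A) = a₁₁M₁₁ - a₁₂M₁₂ + a₁₃M₁₃ - a₁₄M₁₄

M₁₁ = det[[-3, 3, -3]; [4, -3, -1]; [1, -3, -4]]
  = (-3)·((-3)(-4) - (-1)(-3)) - (3)·((4)(-4) - (-1)(1)) + (-3)·((4)(-3) - (-3)(1))
  = (-3)(9) - (3)(-15) + (-3)(-9)
  = 45
M₁₂ = det[[-5, 3, -3]; [0, -3, -1]; [-1, -3, -4]]
  = (-5)·((-3)(-4) - (-1)(-3)) - (3)·((0)(-4) - (-1)(-1)) + (-3)·((0)(-3) - (-3)(-1))
  = (-5)(9) - (3)(-1) + (-3)(-3)
  = -33
M₁₃ = det[[-5, -3, -3]; [0, 4, -1]; [-1, 1, -4]]
  = (-5)·((4)(-4) - (-1)(1)) - (-3)·((0)(-4) - (-1)(-1)) + (-3)·((0)(1) - (4)(-1))
  = (-5)(-15) - (-3)(-1) + (-3)(4)
  = 60
M₁₄ = det[[-5, -3, 3]; [0, 4, -3]; [-1, 1, -3]]
  = (-5)·((4)(-3) - (-3)(1)) - (-3)·((0)(-3) - (-3)(-1)) + (3)·((0)(1) - (4)(-1))
  = (-5)(-9) - (-3)(-3) + (3)(4)
  = 48

det(A) = (-4)(45) - (-2)(-33) + (-3)(60) - (2)(48) = -522

det(A) = -522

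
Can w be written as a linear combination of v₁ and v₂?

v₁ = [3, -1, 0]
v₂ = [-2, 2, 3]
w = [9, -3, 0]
Yes

Form the augmented matrix and row-reduce:
[v₁|v₂|w] = 
  [  3,  -2,   9]
  [ -1,   2,  -3]
  [  0,   3,   0]
R2 → R2 + (1/3)·R1
R3 → R3 - (9/4)·R2
REF = 
  [  3,  -2,   9]
  [  0, 4/3,   0]
  [  0,   0,   0]

No row of the form [0 0 | nonzero], so the system is consistent. Back-substitution gives c₁ = 3, c₂ = 0: w = (3)·v₁ + (0)·v₂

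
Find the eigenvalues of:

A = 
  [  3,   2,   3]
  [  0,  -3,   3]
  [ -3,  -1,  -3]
Characteristic polynomial: det(λI - A) = λ³ + 3λ² + 3λ + 9
Testing integer divisors of the constant term: p(-3) = 0, so (λ + 3) is a factor:
p(λ) = (λ + 3)(λ² + 3)
λ² + 3 = 0  ⇒  λ = (0 ± √((0)² - 4·(3)))/2 = (0 ± √(-12))/2
  = i√3,  -i√3

λ = -3, i√3, -i√3  (≈ -3, 0 + 1.732i, 0 - 1.732i)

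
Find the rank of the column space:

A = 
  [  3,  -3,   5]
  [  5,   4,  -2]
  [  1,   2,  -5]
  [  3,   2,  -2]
Row reduce:
R2 → R2 - (5/3)·R1
R3 → R3 - (1/3)·R1
R4 → R4 - (1)·R1
R3 → R3 - (1/3)·R2
R4 → R4 - (5/9)·R2
R4 → R4 - (34/87)·R3
REF = 
  [    3,    -3,     5]
  [    0,     9, -31/3]
  [    0,     0, -29/9]
  [    0,     0,     0]
Pivot columns: 1, 2, 3 → 3 pivots.
dim(Col(A)) = number of pivot columns = 3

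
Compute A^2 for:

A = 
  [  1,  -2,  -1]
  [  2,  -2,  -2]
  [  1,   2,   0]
A² = A·A:
A²[1,1] = (1)(1) + (-2)(2) + (-1)(1) = -4
A²[1,2] = (1)(-2) + (-2)(-2) + (-1)(2) = 0
A²[1,3] = (1)(-1) + (-2)(-2) + (-1)(0) = 3
A²[2,1] = (2)(1) + (-2)(2) + (-2)(1) = -4
A²[2,2] = (2)(-2) + (-2)(-2) + (-2)(2) = -4
A²[2,3] = (2)(-1) + (-2)(-2) + (-2)(0) = 2
A²[3,1] = (1)(1) + (2)(2) + (0)(1) = 5
A²[3,2] = (1)(-2) + (2)(-2) + (0)(2) = -6
A²[3,3] = (1)(-1) + (2)(-2) + (0)(0) = -5
A² = 
  [ -4,   0,   3]
  [ -4,  -4,   2]
  [  5,  -6,  -5]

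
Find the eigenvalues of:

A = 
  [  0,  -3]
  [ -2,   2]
λ = 1 + √7, 1 - √7  (≈ 3.646, -1.646)

tr(A) = 2, det(A) = -6
Characteristic polynomial: λ² - tr(A)λ + det(A) = λ² - 2λ - 6
λ² - 2λ - 6 = 0  ⇒  λ = (2 ± √((-2)² - 4·(-6)))/2 = (2 ± √(28))/2
  = 1 + √7,  1 - √7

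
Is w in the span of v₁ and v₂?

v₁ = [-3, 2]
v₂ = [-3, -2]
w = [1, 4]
Yes

Form the augmented matrix and row-reduce:
[v₁|v₂|w] = 
  [ -3,  -3,   1]
  [  2,  -2,   4]
R2 → R2 + (2/3)·R1
REF = 
  [  -3,   -3,    1]
  [   0,   -4, 14/3]

No row of the form [0 0 | nonzero], so the system is consistent. Back-substitution gives c₁ = 5/6, c₂ = -7/6: w = (5/6)·v₁ + (-7/6)·v₂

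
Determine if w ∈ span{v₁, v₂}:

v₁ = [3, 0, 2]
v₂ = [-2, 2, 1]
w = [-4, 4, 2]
Yes

Form the augmented matrix and row-reduce:
[v₁|v₂|w] = 
  [  3,  -2,  -4]
  [  0,   2,   4]
  [  2,   1,   2]
R3 → R3 - (2/3)·R1
R3 → R3 - (7/6)·R2
REF = 
  [  3,  -2,  -4]
  [  0,   2,   4]
  [  0,   0,   0]

No row of the form [0 0 | nonzero], so the system is consistent. Back-substitution gives c₁ = 0, c₂ = 2: w = (0)·v₁ + (2)·v₂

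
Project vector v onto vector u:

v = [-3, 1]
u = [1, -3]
proj_u(v) = [-3/5, 9/5]

v·u = (-3)(1) + (1)(-3) = -6
u·u = (1)² + (-3)² = 10
proj_u(v) = (v·u / u·u) × u = (-6/10) × u = (-3/5) × u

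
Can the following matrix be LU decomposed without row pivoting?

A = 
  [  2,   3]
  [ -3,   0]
Yes.
A[1,1] = 2 ≠ 0, so Gaussian elimination proceeds without a row swap: multiplier ℓ₂₁ = (-3)/(2) = -3/2, and U[2,2] = 0 - (-3/2)(3) = 9/2.
L = 
  [   1,    0]
  [-3/2,    1]
U = 
  [  2,   3]
  [  0, 9/2]
Check row 2 of LU: [(-3/2)(2), (-3/2)(3) + (9/2)] = [-3, 0] = row 2 of A ✓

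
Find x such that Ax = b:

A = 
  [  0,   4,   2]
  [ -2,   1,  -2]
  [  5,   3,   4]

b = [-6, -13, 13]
x = [2, -3, 3]

Row reduce the augmented matrix [A|b]:
Swap R1 ↔ R2
R3 → R3 + (5/2)·R1
R3 → R3 - (11/8)·R2
REF = 
  [   -2,     1,    -2,   -13]
  [    0,     4,     2,    -6]
  [    0,     0, -15/4, -45/4]

Back-substitution:
x₃ = (-45/4) / (-15/4) = 3
x₂ = (-6 - (2)(3)) / 4 = -3
x₁ = (-13 - (1)(-3) - (-2)(3)) / (-2) = 2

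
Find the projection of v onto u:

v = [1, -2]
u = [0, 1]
v·u = (1)(0) + (-2)(1) = -2
u·u = (0)² + (1)² = 1
proj_u(v) = (v·u / u·u) × u = (-2/1) × u = (-2) × u

proj_u(v) = [0, -2]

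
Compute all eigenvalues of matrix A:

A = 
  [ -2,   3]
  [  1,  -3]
tr(A) = -5, det(A) = 3
Characteristic polynomial: λ² - tr(A)λ + det(A) = λ² + 5λ + 3
λ² + 5λ + 3 = 0  ⇒  λ = (-5 ± √((5)² - 4·(3)))/2 = (-5 ± √(13))/2
  = (-5 + √13)/2,  (-5 - √13)/2

λ = (-5 + √13)/2, (-5 - √13)/2  (≈ -0.6972, -4.303)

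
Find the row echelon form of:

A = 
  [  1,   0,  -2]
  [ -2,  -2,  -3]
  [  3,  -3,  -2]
Row operations:
R2 → R2 + (2)·R1
R3 → R3 - (3)·R1
R3 → R3 - (3/2)·R2

Resulting echelon form:
REF = 
  [   1,    0,   -2]
  [   0,   -2,   -7]
  [   0,    0, 29/2]

Rank = 3 (number of non-zero pivot rows).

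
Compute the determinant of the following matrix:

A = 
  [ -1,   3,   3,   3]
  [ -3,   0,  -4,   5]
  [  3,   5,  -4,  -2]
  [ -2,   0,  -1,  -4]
Cofactor expansion along row 1: det(A) = a₁₁M₁₁ - a₁₂M₁₂ + a₁₃M₁₃ - a₁₄M₁₄

M₁₁ = det[[0, -4, 5]; [5, -4, -2]; [0, -1, -4]]
  = (0)·((-4)(-4) - (-2)(-1)) - (-4)·((5)(-4) - (-2)(0)) + (5)·((5)(-1) - (-4)(0))
  = (0)(14) - (-4)(-20) + (5)(-5)
  = -105
M₁₂ = det[[-3, -4, 5]; [3, -4, -2]; [-2, -1, -4]]
  = (-3)·((-4)(-4) - (-2)(-1)) - (-4)·((3)(-4) - (-2)(-2)) + (5)·((3)(-1) - (-4)(-2))
  = (-3)(14) - (-4)(-16) + (5)(-11)
  = -161
M₁₃ = det[[-3, 0, 5]; [3, 5, -2]; [-2, 0, -4]]
  = (-3)·((5)(-4) - (-2)(0)) - (0)·((3)(-4) - (-2)(-2)) + (5)·((3)(0) - (5)(-2))
  = (-3)(-20) - (0)(-16) + (5)(10)
  = 110
M₁₄ = det[[-3, 0, -4]; [3, 5, -4]; [-2, 0, -1]]
  = (-3)·((5)(-1) - (-4)(0)) - (0)·((3)(-1) - (-4)(-2)) + (-4)·((3)(0) - (5)(-2))
  = (-3)(-5) - (0)(-11) + (-4)(10)
  = -25

det(A) = (-1)(-105) - (3)(-161) + (3)(110) - (3)(-25) = 993

det(A) = 993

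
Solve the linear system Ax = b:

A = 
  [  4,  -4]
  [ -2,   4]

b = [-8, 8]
Row reduce the augmented matrix [A|b]:
R2 → R2 + (1/2)·R1
REF = 
  [  4,  -4,  -8]
  [  0,   2,   4]

Back-substitution:
x₂ = 4 / 2 = 2
x₁ = (-8 - (-4)(2)) / 4 = 0

x = [0, 2]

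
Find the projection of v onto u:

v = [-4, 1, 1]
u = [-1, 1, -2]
proj_u(v) = [-1/2, 1/2, -1]

v·u = (-4)(-1) + (1)(1) + (1)(-2) = 3
u·u = (-1)² + (1)² + (-2)² = 6
proj_u(v) = (v·u / u·u) × u = (3/6) × u = (1/2) × u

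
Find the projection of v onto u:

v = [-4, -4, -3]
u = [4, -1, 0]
proj_u(v) = [-48/17, 12/17, 0]

v·u = (-4)(4) + (-4)(-1) + (-3)(0) = -12
u·u = (4)² + (-1)² + (0)² = 17
proj_u(v) = (v·u / u·u) × u = (-12/17) × u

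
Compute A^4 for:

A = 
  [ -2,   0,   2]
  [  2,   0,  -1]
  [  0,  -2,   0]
A^4 = 
  [ 48, -24, -40]
  [-40,  20,  32]
  [-24,  16,  20]

A² = A·A:
A²[1,1] = (-2)(-2) + (0)(2) + (2)(0) = 4
A²[1,2] = (-2)(0) + (0)(0) + (2)(-2) = -4
A²[1,3] = (-2)(2) + (0)(-1) + (2)(0) = -4
A²[2,1] = (2)(-2) + (0)(2) + (-1)(0) = -4
A²[2,2] = (2)(0) + (0)(0) + (-1)(-2) = 2
A²[2,3] = (2)(2) + (0)(-1) + (-1)(0) = 4
A²[3,1] = (0)(-2) + (-2)(2) + (0)(0) = -4
A²[3,2] = (0)(0) + (-2)(0) + (0)(-2) = 0
A²[3,3] = (0)(2) + (-2)(-1) + (0)(0) = 2
A² = 
  [  4,  -4,  -4]
  [ -4,   2,   4]
  [ -4,   0,   2]

A^3 = A^2·A:
A^3[1,1] = (4)(-2) + (-4)(2) + (-4)(0) = -16
A^3[1,2] = (4)(0) + (-4)(0) + (-4)(-2) = 8
A^3[1,3] = (4)(2) + (-4)(-1) + (-4)(0) = 12
A^3[2,1] = (-4)(-2) + (2)(2) + (4)(0) = 12
A^3[2,2] = (-4)(0) + (2)(0) + (4)(-2) = -8
A^3[2,3] = (-4)(2) + (2)(-1) + (4)(0) = -10
A^3[3,1] = (-4)(-2) + (0)(2) + (2)(0) = 8
A^3[3,2] = (-4)(0) + (0)(0) + (2)(-2) = -4
A^3[3,3] = (-4)(2) + (0)(-1) + (2)(0) = -8
A^3 = 
  [-16,   8,  12]
  [ 12,  -8, -10]
  [  8,  -4,  -8]

A^4 = A^3·A:
A^4[1,1] = (-16)(-2) + (8)(2) + (12)(0) = 48
A^4[1,2] = (-16)(0) + (8)(0) + (12)(-2) = -24
A^4[1,3] = (-16)(2) + (8)(-1) + (12)(0) = -40
A^4[2,1] = (12)(-2) + (-8)(2) + (-10)(0) = -40
A^4[2,2] = (12)(0) + (-8)(0) + (-10)(-2) = 20
A^4[2,3] = (12)(2) + (-8)(-1) + (-10)(0) = 32
A^4[3,1] = (8)(-2) + (-4)(2) + (-8)(0) = -24
A^4[3,2] = (8)(0) + (-4)(0) + (-8)(-2) = 16
A^4[3,3] = (8)(2) + (-4)(-1) + (-8)(0) = 20
A^4 = 
  [ 48, -24, -40]
  [-40,  20,  32]
  [-24,  16,  20]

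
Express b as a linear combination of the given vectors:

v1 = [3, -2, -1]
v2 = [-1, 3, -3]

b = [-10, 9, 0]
c1 = -3, c2 = 1

b = -3·v1 + 1·v2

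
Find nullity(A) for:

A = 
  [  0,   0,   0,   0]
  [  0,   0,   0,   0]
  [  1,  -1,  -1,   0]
nullity(A) = 3

Row reduce:
Swap R1 ↔ R3
REF = 
  [  1,  -1,  -1,   0]
  [  0,   0,   0,   0]
  [  0,   0,   0,   0]
Pivot columns: 1 → 1 pivot.
rank(A) = 1, so nullity(A) = 4 - 1 = 3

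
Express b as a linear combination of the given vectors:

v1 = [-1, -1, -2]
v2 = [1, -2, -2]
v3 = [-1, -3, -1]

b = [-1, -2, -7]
c1 = 3, c2 = 1, c3 = -1

b = 3·v1 + 1·v2 + -1·v3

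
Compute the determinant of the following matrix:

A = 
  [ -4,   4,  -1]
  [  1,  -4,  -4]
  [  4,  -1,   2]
Cofactor expansion along row 1:
det(A) = (-4)·((-4)(2) - (-4)(-1)) - (4)·((1)(2) - (-4)(4)) + (-1)·((1)(-1) - (-4)(4))
  = (-4)(-12) - (4)(18) + (-1)(15)
  = -39

det(A) = -39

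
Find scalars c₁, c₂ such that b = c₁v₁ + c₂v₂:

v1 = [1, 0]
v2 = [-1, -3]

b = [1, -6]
c1 = 3, c2 = 2

b = 3·v1 + 2·v2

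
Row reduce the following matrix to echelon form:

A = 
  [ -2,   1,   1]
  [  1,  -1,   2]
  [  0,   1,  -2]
Row operations:
R2 → R2 + (1/2)·R1
R3 → R3 + (2)·R2

Resulting echelon form:
REF = 
  [  -2,    1,    1]
  [   0, -1/2,  5/2]
  [   0,    0,    3]

Rank = 3 (number of non-zero pivot rows).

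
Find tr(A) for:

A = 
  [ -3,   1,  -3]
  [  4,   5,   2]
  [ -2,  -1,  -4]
-2

tr(A) = -3 + 5 + -4 = -2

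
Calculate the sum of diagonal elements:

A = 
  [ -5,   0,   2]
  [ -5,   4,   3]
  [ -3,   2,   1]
0

tr(A) = -5 + 4 + 1 = 0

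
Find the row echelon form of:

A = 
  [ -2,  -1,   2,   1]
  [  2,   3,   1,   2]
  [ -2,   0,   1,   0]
Row operations:
R2 → R2 + (1)·R1
R3 → R3 - (1)·R1
R3 → R3 - (1/2)·R2

Resulting echelon form:
REF = 
  [  -2,   -1,    2,    1]
  [   0,    2,    3,    3]
  [   0,    0, -5/2, -5/2]

Rank = 3 (number of non-zero pivot rows).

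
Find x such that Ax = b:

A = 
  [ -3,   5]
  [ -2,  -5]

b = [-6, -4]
x = [2, 0]

Row reduce the augmented matrix [A|b]:
R2 → R2 - (2/3)·R1
REF = 
  [   -3,     5,    -6]
  [    0, -25/3,     0]

Back-substitution:
x₂ = 0 / (-25/3) = 0
x₁ = (-6 - (5)(0)) / (-3) = 2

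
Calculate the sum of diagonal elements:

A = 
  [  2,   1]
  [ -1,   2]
4

tr(A) = 2 + 2 = 4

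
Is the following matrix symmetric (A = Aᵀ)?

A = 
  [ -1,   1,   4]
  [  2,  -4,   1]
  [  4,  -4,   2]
No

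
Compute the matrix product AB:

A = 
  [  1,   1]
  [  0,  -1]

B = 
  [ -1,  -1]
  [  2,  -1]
A is 2×2 and B is 2×2, so AB is 2×2. Each entry is (row of A)·(column of B):
AB[1,1] = (1)(-1) + (1)(2) = 1
AB[1,2] = (1)(-1) + (1)(-1) = -2
AB[2,1] = (0)(-1) + (-1)(2) = -2
AB[2,2] = (0)(-1) + (-1)(-1) = 1

AB = 
  [  1,  -2]
  [ -2,   1]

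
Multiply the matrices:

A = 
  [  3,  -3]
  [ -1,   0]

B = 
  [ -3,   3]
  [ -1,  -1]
AB = 
  [ -6,  12]
  [  3,  -3]

A is 2×2 and B is 2×2, so AB is 2×2. Each entry is (row of A)·(column of B):
AB[1,1] = (3)(-3) + (-3)(-1) = -6
AB[1,2] = (3)(3) + (-3)(-1) = 12
AB[2,1] = (-1)(-3) + (0)(-1) = 3
AB[2,2] = (-1)(3) + (0)(-1) = -3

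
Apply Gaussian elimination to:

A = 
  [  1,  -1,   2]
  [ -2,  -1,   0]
Row operations:
R2 → R2 + (2)·R1

Resulting echelon form:
REF = 
  [  1,  -1,   2]
  [  0,  -3,   4]

Rank = 2 (number of non-zero pivot rows).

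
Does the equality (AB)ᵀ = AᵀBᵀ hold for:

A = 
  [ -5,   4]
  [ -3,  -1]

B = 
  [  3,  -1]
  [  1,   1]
No

(AB)ᵀ = 
  [-11, -10]
  [  9,   2]

AᵀBᵀ = 
  [-12,  -8]
  [ 13,   3]

The two matrices differ, so (AB)ᵀ ≠ AᵀBᵀ in general. The correct identity is (AB)ᵀ = BᵀAᵀ.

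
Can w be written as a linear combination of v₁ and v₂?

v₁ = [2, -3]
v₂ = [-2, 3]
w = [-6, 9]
Yes

Form the augmented matrix and row-reduce:
[v₁|v₂|w] = 
  [  2,  -2,  -6]
  [ -3,   3,   9]
R2 → R2 + (3/2)·R1
REF = 
  [  2,  -2,  -6]
  [  0,   0,   0]

No row of the form [0 0 | nonzero], so the system is consistent. Back-substitution gives c₁ = -3, c₂ = 0: w = (-3)·v₁ + (0)·v₂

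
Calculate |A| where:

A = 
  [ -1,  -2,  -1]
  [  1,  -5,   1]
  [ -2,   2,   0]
14

Cofactor expansion along row 1:
det(A) = (-1)·((-5)(0) - (1)(2)) - (-2)·((1)(0) - (1)(-2)) + (-1)·((1)(2) - (-5)(-2))
  = (-1)(-2) - (-2)(2) + (-1)(-8)
  = 14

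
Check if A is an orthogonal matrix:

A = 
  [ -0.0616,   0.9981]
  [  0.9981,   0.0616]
Yes

AᵀA = 
  [  1,   0]
  [  0,   1]
≈ I (equal to I up to the 4-dp rounding of the entries)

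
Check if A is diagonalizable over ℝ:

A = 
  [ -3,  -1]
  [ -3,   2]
Yes

tr(A) = -1, det(A) = -9
Characteristic polynomial: λ² - tr(A)λ + det(A) = λ² + λ - 9
λ² + λ - 9 = 0  ⇒  λ = (-1 ± √((1)² - 4·(-9)))/2 = (-1 ± √(37))/2
  = (-1 + √37)/2,  (-1 - √37)/2
Eigenvalues: (-1 + √37)/2, (-1 - √37)/2  (≈ 2.541, -3.541)
The two irrational eigenvalues are distinct (simple), so each has alg. mult. = geom. mult. = 1.
Sum of geometric multiplicities equals n, so A has n independent eigenvectors.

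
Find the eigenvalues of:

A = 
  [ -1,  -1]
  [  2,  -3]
tr(A) = -4, det(A) = 5
Characteristic polynomial: λ² - tr(A)λ + det(A) = λ² + 4λ + 5
λ² + 4λ + 5 = 0  ⇒  λ = (-4 ± √((4)² - 4·(5)))/2 = (-4 ± √(-4))/2
  = -2 + i,  -2 - i

λ = -2 + i, -2 - i  (≈ -2 + 1i, -2 - 1i)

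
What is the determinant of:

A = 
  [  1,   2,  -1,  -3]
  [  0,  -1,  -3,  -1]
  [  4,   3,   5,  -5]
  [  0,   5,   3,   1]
Cofactor expansion along row 1: det(A) = a₁₁M₁₁ - a₁₂M₁₂ + a₁₃M₁₃ - a₁₄M₁₄

M₁₁ = det[[-1, -3, -1]; [3, 5, -5]; [5, 3, 1]]
  = (-1)·((5)(1) - (-5)(3)) - (-3)·((3)(1) - (-5)(5)) + (-1)·((3)(3) - (5)(5))
  = (-1)(20) - (-3)(28) + (-1)(-16)
  = 80
M₁₂ = det[[0, -3, -1]; [4, 5, -5]; [0, 3, 1]]
  = (0)·((5)(1) - (-5)(3)) - (-3)·((4)(1) - (-5)(0)) + (-1)·((4)(3) - (5)(0))
  = (0)(20) - (-3)(4) + (-1)(12)
  = 0
M₁₃ = det[[0, -1, -1]; [4, 3, -5]; [0, 5, 1]]
  = (0)·((3)(1) - (-5)(5)) - (-1)·((4)(1) - (-5)(0)) + (-1)·((4)(5) - (3)(0))
  = (0)(28) - (-1)(4) + (-1)(20)
  = -16
M₁₄ = det[[0, -1, -3]; [4, 3, 5]; [0, 5, 3]]
  = (0)·((3)(3) - (5)(5)) - (-1)·((4)(3) - (5)(0)) + (-3)·((4)(5) - (3)(0))
  = (0)(-16) - (-1)(12) + (-3)(20)
  = -48

det(A) = (1)(80) - (2)(0) + (-1)(-16) - (-3)(-48) = -48

det(A) = -48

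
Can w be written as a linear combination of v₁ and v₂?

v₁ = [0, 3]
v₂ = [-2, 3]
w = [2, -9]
Yes

Form the augmented matrix and row-reduce:
[v₁|v₂|w] = 
  [  0,  -2,   2]
  [  3,   3,  -9]
Swap R1 ↔ R2
REF = 
  [  3,   3,  -9]
  [  0,  -2,   2]

No row of the form [0 0 | nonzero], so the system is consistent. Back-substitution gives c₁ = -2, c₂ = -1: w = (-2)·v₁ + (-1)·v₂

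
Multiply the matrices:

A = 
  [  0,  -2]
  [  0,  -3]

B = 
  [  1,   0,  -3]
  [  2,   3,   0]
AB = 
  [ -4,  -6,   0]
  [ -6,  -9,   0]

A is 2×2 and B is 2×3, so AB is 2×3. Each entry is (row of A)·(column of B):
AB[1,1] = (0)(1) + (-2)(2) = -4
AB[1,2] = (0)(0) + (-2)(3) = -6
AB[1,3] = (0)(-3) + (-2)(0) = 0
AB[2,1] = (0)(1) + (-3)(2) = -6
AB[2,2] = (0)(0) + (-3)(3) = -9
AB[2,3] = (0)(-3) + (-3)(0) = 0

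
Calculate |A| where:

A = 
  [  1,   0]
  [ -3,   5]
5

For a 2×2 matrix, det = ad - bc = (1)(5) - (0)(-3) = 5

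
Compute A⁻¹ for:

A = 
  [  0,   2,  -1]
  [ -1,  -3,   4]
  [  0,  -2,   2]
det(A) = (0)·((-3)(2) - (4)(-2)) - (2)·((-1)(2) - (4)(0)) + (-1)·((-1)(-2) - (-3)(0))
  = (0)(2) - (2)(-2) + (-1)(2)
  = 2
det(A) = 2 ≠ 0, so A is invertible.

Cofactors Cᵢⱼ = (-1)ⁱ⁺ʲ·Mᵢⱼ:
C = 
  [  2,   2,   2]
  [ -2,   0,   0]
  [  5,   1,   2]

adj(A) = Cᵀ:
adj(A) = 
  [  2,  -2,   5]
  [  2,   0,   1]
  [  2,   0,   2]

A⁻¹ = (1/2) · adj(A):
A⁻¹ = 
  [  1,  -1, 5/2]
  [  1,   0, 1/2]
  [  1,   0,   1]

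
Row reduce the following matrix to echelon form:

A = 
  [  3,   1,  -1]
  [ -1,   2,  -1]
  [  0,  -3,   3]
Row operations:
R2 → R2 + (1/3)·R1
R3 → R3 + (9/7)·R2

Resulting echelon form:
REF = 
  [   3,    1,   -1]
  [   0,  7/3, -4/3]
  [   0,    0,  9/7]

Rank = 3 (number of non-zero pivot rows).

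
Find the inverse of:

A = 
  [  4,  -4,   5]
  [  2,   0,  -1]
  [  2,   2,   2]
det(A) = (4)·((0)(2) - (-1)(2)) - (-4)·((2)(2) - (-1)(2)) + (5)·((2)(2) - (0)(2))
  = (4)(2) - (-4)(6) + (5)(4)
  = 52
det(A) = 52 ≠ 0, so A is invertible.

Cofactors Cᵢⱼ = (-1)ⁱ⁺ʲ·Mᵢⱼ:
C = 
  [  2,  -6,   4]
  [ 18,  -2, -16]
  [  4,  14,   8]

adj(A) = Cᵀ:
adj(A) = 
  [  2,  18,   4]
  [ -6,  -2,  14]
  [  4, -16,   8]

A⁻¹ = (1/52) · adj(A):
A⁻¹ = 
  [ 1/26,  9/26,  1/13]
  [-3/26, -1/26,  7/26]
  [ 1/13, -4/13,  2/13]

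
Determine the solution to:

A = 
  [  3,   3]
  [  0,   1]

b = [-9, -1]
x = [-2, -1]

Row reduce the augmented matrix [A|b]:
(already in echelon form)
REF = 
  [  3,   3,  -9]
  [  0,   1,  -1]

Back-substitution:
x₂ = (-1) / 1 = -1
x₁ = (-9 - (3)(-1)) / 3 = -2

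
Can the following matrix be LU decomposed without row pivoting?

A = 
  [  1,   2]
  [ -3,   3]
Yes.
A[1,1] = 1 ≠ 0, so Gaussian elimination proceeds without a row swap: multiplier ℓ₂₁ = (-3)/(1) = -3, and U[2,2] = 3 - (-3)(2) = 9.
L = 
  [  1,   0]
  [ -3,   1]
U = 
  [  1,   2]
  [  0,   9]
Check row 2 of LU: [(-3)(1), (-3)(2) + 9] = [-3, 3] = row 2 of A ✓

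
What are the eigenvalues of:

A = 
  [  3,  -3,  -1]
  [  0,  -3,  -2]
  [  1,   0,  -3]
λ = 3, -3 + i, -3 - i  (≈ 3, -3 + 1i, -3 - 1i)

Characteristic polynomial: det(λI - A) = λ³ + 3λ² - 8λ - 30
Testing integer divisors of the constant term: p(3) = 0, so (λ - 3) is a factor:
p(λ) = (λ - 3)(λ² + 6λ + 10)
λ² + 6λ + 10 = 0  ⇒  λ = (-6 ± √((6)² - 4·(10)))/2 = (-6 ± √(-4))/2
  = -3 + i,  -3 - i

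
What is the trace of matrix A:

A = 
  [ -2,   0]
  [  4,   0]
-2

tr(A) = -2 + 0 = -2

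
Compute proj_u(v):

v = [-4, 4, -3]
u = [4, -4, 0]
proj_u(v) = [-4, 4, 0]

v·u = (-4)(4) + (4)(-4) + (-3)(0) = -32
u·u = (4)² + (-4)² + (0)² = 32
proj_u(v) = (v·u / u·u) × u = (-32/32) × u = (-1) × u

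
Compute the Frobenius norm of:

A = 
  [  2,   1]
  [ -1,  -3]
||A||_F = 3.873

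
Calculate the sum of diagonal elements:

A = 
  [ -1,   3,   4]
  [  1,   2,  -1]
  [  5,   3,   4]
5

tr(A) = -1 + 2 + 4 = 5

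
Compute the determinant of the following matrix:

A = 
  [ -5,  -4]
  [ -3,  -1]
-7

For a 2×2 matrix, det = ad - bc = (-5)(-1) - (-4)(-3) = -7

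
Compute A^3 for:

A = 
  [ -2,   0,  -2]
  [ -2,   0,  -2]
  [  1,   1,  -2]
A^3 = 
  [  8,   8, -16]
  [  8,   8, -16]
  [ 16,   0,  16]

A² = A·A:
A²[1,1] = (-2)(-2) + (0)(-2) + (-2)(1) = 2
A²[1,2] = (-2)(0) + (0)(0) + (-2)(1) = -2
A²[1,3] = (-2)(-2) + (0)(-2) + (-2)(-2) = 8
A²[2,1] = (-2)(-2) + (0)(-2) + (-2)(1) = 2
A²[2,2] = (-2)(0) + (0)(0) + (-2)(1) = -2
A²[2,3] = (-2)(-2) + (0)(-2) + (-2)(-2) = 8
A²[3,1] = (1)(-2) + (1)(-2) + (-2)(1) = -6
A²[3,2] = (1)(0) + (1)(0) + (-2)(1) = -2
A²[3,3] = (1)(-2) + (1)(-2) + (-2)(-2) = 0
A² = 
  [  2,  -2,   8]
  [  2,  -2,   8]
  [ -6,  -2,   0]

A^3 = A^2·A:
A^3[1,1] = (2)(-2) + (-2)(-2) + (8)(1) = 8
A^3[1,2] = (2)(0) + (-2)(0) + (8)(1) = 8
A^3[1,3] = (2)(-2) + (-2)(-2) + (8)(-2) = -16
A^3[2,1] = (2)(-2) + (-2)(-2) + (8)(1) = 8
A^3[2,2] = (2)(0) + (-2)(0) + (8)(1) = 8
A^3[2,3] = (2)(-2) + (-2)(-2) + (8)(-2) = -16
A^3[3,1] = (-6)(-2) + (-2)(-2) + (0)(1) = 16
A^3[3,2] = (-6)(0) + (-2)(0) + (0)(1) = 0
A^3[3,3] = (-6)(-2) + (-2)(-2) + (0)(-2) = 16
A^3 = 
  [  8,   8, -16]
  [  8,   8, -16]
  [ 16,   0,  16]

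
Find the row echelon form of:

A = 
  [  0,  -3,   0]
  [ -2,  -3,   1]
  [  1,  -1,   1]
Row operations:
Swap R1 ↔ R2
R3 → R3 + (1/2)·R1
R3 → R3 - (5/6)·R2

Resulting echelon form:
REF = 
  [ -2,  -3,   1]
  [  0,  -3,   0]
  [  0,   0, 3/2]

Rank = 3 (number of non-zero pivot rows).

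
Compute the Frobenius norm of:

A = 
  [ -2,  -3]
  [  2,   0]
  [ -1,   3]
||A||_F = 5.196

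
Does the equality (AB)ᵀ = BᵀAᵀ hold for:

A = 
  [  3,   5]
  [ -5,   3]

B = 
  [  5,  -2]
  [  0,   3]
Yes

(AB)ᵀ = 
  [ 15, -25]
  [  9,  19]

BᵀAᵀ = 
  [ 15, -25]
  [  9,  19]

Both sides are equal — this is the standard identity (AB)ᵀ = BᵀAᵀ, which holds for all A, B.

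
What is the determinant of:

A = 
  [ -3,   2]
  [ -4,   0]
For a 2×2 matrix, det = ad - bc = (-3)(0) - (2)(-4) = 8

det(A) = 8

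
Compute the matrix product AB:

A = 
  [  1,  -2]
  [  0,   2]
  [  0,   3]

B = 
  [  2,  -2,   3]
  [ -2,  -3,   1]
A is 3×2 and B is 2×3, so AB is 3×3. Each entry is (row of A)·(column of B):
AB[1,1] = (1)(2) + (-2)(-2) = 6
AB[1,2] = (1)(-2) + (-2)(-3) = 4
AB[1,3] = (1)(3) + (-2)(1) = 1
AB[2,1] = (0)(2) + (2)(-2) = -4
AB[2,2] = (0)(-2) + (2)(-3) = -6
AB[2,3] = (0)(3) + (2)(1) = 2
AB[3,1] = (0)(2) + (3)(-2) = -6
AB[3,2] = (0)(-2) + (3)(-3) = -9
AB[3,3] = (0)(3) + (3)(1) = 3

AB = 
  [  6,   4,   1]
  [ -4,  -6,   2]
  [ -6,  -9,   3]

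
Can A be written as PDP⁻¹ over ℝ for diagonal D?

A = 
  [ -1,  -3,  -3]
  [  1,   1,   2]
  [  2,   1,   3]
No

Characteristic polynomial: det(λI - A) = λ³ - 3λ² + 6λ + 1
By the rational root theorem any rational root is an integer dividing 1; none of those is a root, so p(λ) has no rational roots and hence (being an irreducible cubic) no repeated roots.
Discriminant of the cubic: Δ = -783
Δ < 0 ⇒ one real eigenvalue and a complex-conjugate pair: λ ≈ 1.577 + 2i, 1.577 - 2i, -0.1542
Has complex eigenvalues (not diagonalizable over ℝ).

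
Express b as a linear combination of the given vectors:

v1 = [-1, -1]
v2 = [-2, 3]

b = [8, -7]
c1 = -2, c2 = -3

b = -2·v1 + -3·v2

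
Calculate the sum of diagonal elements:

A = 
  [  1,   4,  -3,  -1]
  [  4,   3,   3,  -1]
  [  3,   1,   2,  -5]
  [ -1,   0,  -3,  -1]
5

tr(A) = 1 + 3 + 2 + -1 = 5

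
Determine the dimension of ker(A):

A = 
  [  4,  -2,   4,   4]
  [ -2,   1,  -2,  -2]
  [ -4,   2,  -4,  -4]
nullity(A) = 3

Row reduce:
R2 → R2 + (1/2)·R1
R3 → R3 + (1)·R1
REF = 
  [  4,  -2,   4,   4]
  [  0,   0,   0,   0]
  [  0,   0,   0,   0]
Pivot columns: 1 → 1 pivot.
rank(A) = 1, so nullity(A) = 4 - 1 = 3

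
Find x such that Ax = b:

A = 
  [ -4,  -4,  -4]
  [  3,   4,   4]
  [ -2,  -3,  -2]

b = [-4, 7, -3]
Row reduce the augmented matrix [A|b]:
R2 → R2 + (3/4)·R1
R3 → R3 - (1/2)·R1
R3 → R3 + (1)·R2
REF = 
  [ -4,  -4,  -4,  -4]
  [  0,   1,   1,   4]
  [  0,   0,   1,   3]

Back-substitution:
x₃ = 3 / 1 = 3
x₂ = (4 - (1)(3)) / 1 = 1
x₁ = (-4 - (-4)(1) - (-4)(3)) / (-4) = -3

x = [-3, 1, 3]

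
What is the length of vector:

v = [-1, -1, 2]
2.449

||v||₂ = √((-1)² + (-1)² + (2)²) = √6 = 2.449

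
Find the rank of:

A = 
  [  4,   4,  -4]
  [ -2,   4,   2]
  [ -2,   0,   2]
rank(A) = 2

Row reduce:
R2 → R2 + (1/2)·R1
R3 → R3 + (1/2)·R1
R3 → R3 - (1/3)·R2
REF = 
  [  4,   4,  -4]
  [  0,   6,   0]
  [  0,   0,   0]
Pivot columns: 1, 2 → 2 pivots.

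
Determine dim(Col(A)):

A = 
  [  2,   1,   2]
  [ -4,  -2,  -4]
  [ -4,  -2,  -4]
dim(Col(A)) = 1

Row reduce:
R2 → R2 + (2)·R1
R3 → R3 + (2)·R1
REF = 
  [  2,   1,   2]
  [  0,   0,   0]
  [  0,   0,   0]
Pivot columns: 1 → 1 pivot.
dim(Col(A)) = number of pivot columns = 1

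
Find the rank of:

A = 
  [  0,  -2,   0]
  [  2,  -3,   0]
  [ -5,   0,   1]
Row reduce:
Swap R1 ↔ R2
R3 → R3 + (5/2)·R1
R3 → R3 - (15/4)·R2
REF = 
  [  2,  -3,   0]
  [  0,  -2,   0]
  [  0,   0,   1]
Pivot columns: 1, 2, 3 → 3 pivots.

rank(A) = 3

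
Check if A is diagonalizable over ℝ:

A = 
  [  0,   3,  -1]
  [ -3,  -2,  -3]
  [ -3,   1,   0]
No

Characteristic polynomial: det(λI - A) = λ³ + 2λ² + 9λ - 36
By the rational root theorem any rational root is an integer dividing 36; none of those is a root, so p(λ) has no rational roots and hence (being an irreducible cubic) no repeated roots.
Discriminant of the cubic: Δ = -48096
Δ < 0 ⇒ one real eigenvalue and a complex-conjugate pair: λ ≈ -2.034 + 3.643i, -2.034 - 3.643i, 2.068
Has complex eigenvalues (not diagonalizable over ℝ).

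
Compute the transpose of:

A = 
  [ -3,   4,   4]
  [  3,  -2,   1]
Aᵀ = 
  [ -3,   3]
  [  4,  -2]
  [  4,   1]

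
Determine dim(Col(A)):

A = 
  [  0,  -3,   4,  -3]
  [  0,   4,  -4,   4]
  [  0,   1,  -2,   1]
dim(Col(A)) = 2

Row reduce:
R2 → R2 + (4/3)·R1
R3 → R3 + (1/3)·R1
R3 → R3 + (1/2)·R2
REF = 
  [  0,  -3,   4,  -3]
  [  0,   0, 4/3,   0]
  [  0,   0,   0,   0]
Pivot columns: 2, 3 → 2 pivots.
dim(Col(A)) = number of pivot columns = 2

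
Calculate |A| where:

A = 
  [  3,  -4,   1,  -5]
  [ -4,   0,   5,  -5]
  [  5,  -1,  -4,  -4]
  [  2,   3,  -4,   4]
Cofactor expansion along row 1: det(A) = a₁₁M₁₁ - a₁₂M₁₂ + a₁₃M₁₃ - a₁₄M₁₄

M₁₁ = det[[0, 5, -5]; [-1, -4, -4]; [3, -4, 4]]
  = (0)·((-4)(4) - (-4)(-4)) - (5)·((-1)(4) - (-4)(3)) + (-5)·((-1)(-4) - (-4)(3))
  = (0)(-32) - (5)(8) + (-5)(16)
  = -120
M₁₂ = det[[-4, 5, -5]; [5, -4, -4]; [2, -4, 4]]
  = (-4)·((-4)(4) - (-4)(-4)) - (5)·((5)(4) - (-4)(2)) + (-5)·((5)(-4) - (-4)(2))
  = (-4)(-32) - (5)(28) + (-5)(-12)
  = 48
M₁₃ = det[[-4, 0, -5]; [5, -1, -4]; [2, 3, 4]]
  = (-4)·((-1)(4) - (-4)(3)) - (0)·((5)(4) - (-4)(2)) + (-5)·((5)(3) - (-1)(2))
  = (-4)(8) - (0)(28) + (-5)(17)
  = -117
M₁₄ = det[[-4, 0, 5]; [5, -1, -4]; [2, 3, -4]]
  = (-4)·((-1)(-4) - (-4)(3)) - (0)·((5)(-4) - (-4)(2)) + (5)·((5)(3) - (-1)(2))
  = (-4)(16) - (0)(-12) + (5)(17)
  = 21

det(A) = (3)(-120) - (-4)(48) + (1)(-117) - (-5)(21) = -180

det(A) = -180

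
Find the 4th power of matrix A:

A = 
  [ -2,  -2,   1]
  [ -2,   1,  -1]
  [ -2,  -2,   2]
A² = A·A:
A²[1,1] = (-2)(-2) + (-2)(-2) + (1)(-2) = 6
A²[1,2] = (-2)(-2) + (-2)(1) + (1)(-2) = 0
A²[1,3] = (-2)(1) + (-2)(-1) + (1)(2) = 2
A²[2,1] = (-2)(-2) + (1)(-2) + (-1)(-2) = 4
A²[2,2] = (-2)(-2) + (1)(1) + (-1)(-2) = 7
A²[2,3] = (-2)(1) + (1)(-1) + (-1)(2) = -5
A²[3,1] = (-2)(-2) + (-2)(-2) + (2)(-2) = 4
A²[3,2] = (-2)(-2) + (-2)(1) + (2)(-2) = -2
A²[3,3] = (-2)(1) + (-2)(-1) + (2)(2) = 4
A² = 
  [  6,   0,   2]
  [  4,   7,  -5]
  [  4,  -2,   4]

A^3 = A^2·A:
A^3[1,1] = (6)(-2) + (0)(-2) + (2)(-2) = -16
A^3[1,2] = (6)(-2) + (0)(1) + (2)(-2) = -16
A^3[1,3] = (6)(1) + (0)(-1) + (2)(2) = 10
A^3[2,1] = (4)(-2) + (7)(-2) + (-5)(-2) = -12
A^3[2,2] = (4)(-2) + (7)(1) + (-5)(-2) = 9
A^3[2,3] = (4)(1) + (7)(-1) + (-5)(2) = -13
A^3[3,1] = (4)(-2) + (-2)(-2) + (4)(-2) = -12
A^3[3,2] = (4)(-2) + (-2)(1) + (4)(-2) = -18
A^3[3,3] = (4)(1) + (-2)(-1) + (4)(2) = 14
A^3 = 
  [-16, -16,  10]
  [-12,   9, -13]
  [-12, -18,  14]

A^4 = A^3·A:
A^4[1,1] = (-16)(-2) + (-16)(-2) + (10)(-2) = 44
A^4[1,2] = (-16)(-2) + (-16)(1) + (10)(-2) = -4
A^4[1,3] = (-16)(1) + (-16)(-1) + (10)(2) = 20
A^4[2,1] = (-12)(-2) + (9)(-2) + (-13)(-2) = 32
A^4[2,2] = (-12)(-2) + (9)(1) + (-13)(-2) = 59
A^4[2,3] = (-12)(1) + (9)(-1) + (-13)(2) = -47
A^4[3,1] = (-12)(-2) + (-18)(-2) + (14)(-2) = 32
A^4[3,2] = (-12)(-2) + (-18)(1) + (14)(-2) = -22
A^4[3,3] = (-12)(1) + (-18)(-1) + (14)(2) = 34
A^4 = 
  [ 44,  -4,  20]
  [ 32,  59, -47]
  [ 32, -22,  34]

Therefore
A^4 = 
  [ 44,  -4,  20]
  [ 32,  59, -47]
  [ 32, -22,  34]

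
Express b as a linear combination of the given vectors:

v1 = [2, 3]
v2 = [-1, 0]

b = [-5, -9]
c1 = -3, c2 = -1

b = -3·v1 + -1·v2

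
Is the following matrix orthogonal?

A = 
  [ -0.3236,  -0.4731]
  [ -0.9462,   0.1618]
No

AᵀA = 
  [  1,   0]
  [  0,   0.2500]
≠ I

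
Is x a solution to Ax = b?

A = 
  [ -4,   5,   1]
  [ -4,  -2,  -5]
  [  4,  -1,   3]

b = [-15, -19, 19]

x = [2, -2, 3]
Yes

Ax = [-15, -19, 19] = b ✓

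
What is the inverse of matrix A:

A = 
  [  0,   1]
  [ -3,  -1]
det(A) = (0)(-1) - (1)(-3) = 3
For a 2×2 matrix, A⁻¹ = (1/det(A)) · [[d, -b], [-c, a]]
    = (1/3) · [[-1, -1], [3, 0]]

A⁻¹ = 
  [-1/3, -1/3]
  [   1,    0]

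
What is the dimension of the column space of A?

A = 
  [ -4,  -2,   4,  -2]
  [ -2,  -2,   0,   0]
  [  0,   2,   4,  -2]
Row reduce:
R2 → R2 - (1/2)·R1
R3 → R3 + (2)·R2
REF = 
  [ -4,  -2,   4,  -2]
  [  0,  -1,  -2,   1]
  [  0,   0,   0,   0]
Pivot columns: 1, 2 → 2 pivots.
dim(Col(A)) = number of pivot columns = 2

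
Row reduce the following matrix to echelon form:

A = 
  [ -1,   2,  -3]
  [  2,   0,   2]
Row operations:
R2 → R2 + (2)·R1

Resulting echelon form:
REF = 
  [ -1,   2,  -3]
  [  0,   4,  -4]

Rank = 2 (number of non-zero pivot rows).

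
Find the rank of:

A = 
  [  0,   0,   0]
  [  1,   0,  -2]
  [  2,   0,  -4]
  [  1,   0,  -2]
Row reduce:
Swap R1 ↔ R2
R3 → R3 - (2)·R1
R4 → R4 - (1)·R1
REF = 
  [  1,   0,  -2]
  [  0,   0,   0]
  [  0,   0,   0]
  [  0,   0,   0]
Pivot columns: 1 → 1 pivot.

rank(A) = 1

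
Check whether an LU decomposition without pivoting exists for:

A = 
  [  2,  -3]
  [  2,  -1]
Yes.
A[1,1] = 2 ≠ 0, so Gaussian elimination proceeds without a row swap: multiplier ℓ₂₁ = (2)/(2) = 1, and U[2,2] = -1 - (1)(-3) = 2.
L = 
  [  1,   0]
  [  1,   1]
U = 
  [  2,  -3]
  [  0,   2]
Check row 2 of LU: [(1)(2), (1)(-3) + 2] = [2, -1] = row 2 of A ✓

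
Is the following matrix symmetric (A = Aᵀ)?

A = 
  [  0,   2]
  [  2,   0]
Yes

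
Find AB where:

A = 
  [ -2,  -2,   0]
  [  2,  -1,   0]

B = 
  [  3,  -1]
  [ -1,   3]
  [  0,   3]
AB = 
  [ -4,  -4]
  [  7,  -5]

A is 2×3 and B is 3×2, so AB is 2×2. Each entry is (row of A)·(column of B):
AB[1,1] = (-2)(3) + (-2)(-1) + (0)(0) = -4
AB[1,2] = (-2)(-1) + (-2)(3) + (0)(3) = -4
AB[2,1] = (2)(3) + (-1)(-1) + (0)(0) = 7
AB[2,2] = (2)(-1) + (-1)(3) + (0)(3) = -5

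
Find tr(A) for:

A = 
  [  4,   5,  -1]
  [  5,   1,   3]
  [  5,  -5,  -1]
4

tr(A) = 4 + 1 + -1 = 4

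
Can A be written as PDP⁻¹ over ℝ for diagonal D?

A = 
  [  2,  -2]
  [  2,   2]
No

tr(A) = 4, det(A) = 8
Characteristic polynomial: λ² - tr(A)λ + det(A) = λ² - 4λ + 8
λ² - 4λ + 8 = 0  ⇒  λ = (4 ± √((-4)² - 4·(8)))/2 = (4 ± √(-16))/2
  = 2 + 2i,  2 - 2i
Eigenvalues: 2 + 2i, 2 - 2i  (≈ 2 + 2i, 2 - 2i)
Has complex eigenvalues (not diagonalizable over ℝ).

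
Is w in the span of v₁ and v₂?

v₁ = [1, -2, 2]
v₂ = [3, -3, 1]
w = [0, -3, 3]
No

Form the augmented matrix and row-reduce:
[v₁|v₂|w] = 
  [  1,   3,   0]
  [ -2,  -3,  -3]
  [  2,   1,   3]
R2 → R2 + (2)·R1
R3 → R3 - (2)·R1
R3 → R3 + (5/3)·R2
REF = 
  [  1,   3,   0]
  [  0,   3,  -3]
  [  0,   0,  -2]

Row 3 reads [0 0 | -2], i.e. 0 = -2, so the system is inconsistent and w ∉ span{v₁, v₂}.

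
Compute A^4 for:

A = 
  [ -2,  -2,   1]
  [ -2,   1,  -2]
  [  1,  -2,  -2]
A² = A·A:
A²[1,1] = (-2)(-2) + (-2)(-2) + (1)(1) = 9
A²[1,2] = (-2)(-2) + (-2)(1) + (1)(-2) = 0
A²[1,3] = (-2)(1) + (-2)(-2) + (1)(-2) = 0
A²[2,1] = (-2)(-2) + (1)(-2) + (-2)(1) = 0
A²[2,2] = (-2)(-2) + (1)(1) + (-2)(-2) = 9
A²[2,3] = (-2)(1) + (1)(-2) + (-2)(-2) = 0
A²[3,1] = (1)(-2) + (-2)(-2) + (-2)(1) = 0
A²[3,2] = (1)(-2) + (-2)(1) + (-2)(-2) = 0
A²[3,3] = (1)(1) + (-2)(-2) + (-2)(-2) = 9
A² = 
  [  9,   0,   0]
  [  0,   9,   0]
  [  0,   0,   9]

A^3 = A^2·A:
A^3[1,1] = (9)(-2) + (0)(-2) + (0)(1) = -18
A^3[1,2] = (9)(-2) + (0)(1) + (0)(-2) = -18
A^3[1,3] = (9)(1) + (0)(-2) + (0)(-2) = 9
A^3[2,1] = (0)(-2) + (9)(-2) + (0)(1) = -18
A^3[2,2] = (0)(-2) + (9)(1) + (0)(-2) = 9
A^3[2,3] = (0)(1) + (9)(-2) + (0)(-2) = -18
A^3[3,1] = (0)(-2) + (0)(-2) + (9)(1) = 9
A^3[3,2] = (0)(-2) + (0)(1) + (9)(-2) = -18
A^3[3,3] = (0)(1) + (0)(-2) + (9)(-2) = -18
A^3 = 
  [-18, -18,   9]
  [-18,   9, -18]
  [  9, -18, -18]

A^4 = A^3·A:
A^4[1,1] = (-18)(-2) + (-18)(-2) + (9)(1) = 81
A^4[1,2] = (-18)(-2) + (-18)(1) + (9)(-2) = 0
A^4[1,3] = (-18)(1) + (-18)(-2) + (9)(-2) = 0
A^4[2,1] = (-18)(-2) + (9)(-2) + (-18)(1) = 0
A^4[2,2] = (-18)(-2) + (9)(1) + (-18)(-2) = 81
A^4[2,3] = (-18)(1) + (9)(-2) + (-18)(-2) = 0
A^4[3,1] = (9)(-2) + (-18)(-2) + (-18)(1) = 0
A^4[3,2] = (9)(-2) + (-18)(1) + (-18)(-2) = 0
A^4[3,3] = (9)(1) + (-18)(-2) + (-18)(-2) = 81
A^4 = 
  [ 81,   0,   0]
  [  0,  81,   0]
  [  0,   0,  81]

Therefore
A^4 = 
  [ 81,   0,   0]
  [  0,  81,   0]
  [  0,   0,  81]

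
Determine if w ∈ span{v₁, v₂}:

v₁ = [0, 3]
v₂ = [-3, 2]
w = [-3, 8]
Yes

Form the augmented matrix and row-reduce:
[v₁|v₂|w] = 
  [  0,  -3,  -3]
  [  3,   2,   8]
Swap R1 ↔ R2
REF = 
  [  3,   2,   8]
  [  0,  -3,  -3]

No row of the form [0 0 | nonzero], so the system is consistent. Back-substitution gives c₁ = 2, c₂ = 1: w = (2)·v₁ + (1)·v₂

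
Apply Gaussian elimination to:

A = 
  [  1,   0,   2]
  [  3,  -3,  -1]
Row operations:
R2 → R2 - (3)·R1

Resulting echelon form:
REF = 
  [  1,   0,   2]
  [  0,  -3,  -7]

Rank = 2 (number of non-zero pivot rows).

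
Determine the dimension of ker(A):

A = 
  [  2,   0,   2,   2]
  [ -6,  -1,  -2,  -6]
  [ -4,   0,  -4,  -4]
nullity(A) = 2

Row reduce:
R2 → R2 + (3)·R1
R3 → R3 + (2)·R1
REF = 
  [  2,   0,   2,   2]
  [  0,  -1,   4,   0]
  [  0,   0,   0,   0]
Pivot columns: 1, 2 → 2 pivots.
rank(A) = 2, so nullity(A) = 4 - 2 = 2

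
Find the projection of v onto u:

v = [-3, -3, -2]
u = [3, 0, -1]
v·u = (-3)(3) + (-3)(0) + (-2)(-1) = -7
u·u = (3)² + (0)² + (-1)² = 10
proj_u(v) = (v·u / u·u) × u = (-7/10) × u

proj_u(v) = [-21/10, 0, 7/10]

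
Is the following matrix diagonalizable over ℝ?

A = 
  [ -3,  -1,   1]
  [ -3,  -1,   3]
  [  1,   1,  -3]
Yes

Characteristic polynomial: det(λI - A) = λ³ + 7λ² + 8λ - 4
Testing integer divisors of the constant term: p(-2) = 0, so (λ + 2) is a factor:
p(λ) = (λ + 2)(λ² + 5λ - 2)
λ² + 5λ - 2 = 0  ⇒  λ = (-5 ± √((5)² - 4·(-2)))/2 = (-5 ± √(33))/2
  = (-5 + √33)/2,  (-5 - √33)/2
Eigenvalues: -2, (-5 + √33)/2, (-5 - √33)/2  (≈ -2, 0.3723, -5.372)
The two irrational eigenvalues are distinct (simple), so each has alg. mult. = geom. mult. = 1.
λ=-2: alg. mult. = 1, geom. mult. = 3 - rank(A - (-2)I) = 3 - 2 = 1
Sum of geometric multiplicities equals n, so A has n independent eigenvectors.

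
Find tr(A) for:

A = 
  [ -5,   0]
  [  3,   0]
-5

tr(A) = -5 + 0 = -5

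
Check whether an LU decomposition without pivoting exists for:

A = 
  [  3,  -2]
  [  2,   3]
Yes.
A[1,1] = 3 ≠ 0, so Gaussian elimination proceeds without a row swap: multiplier ℓ₂₁ = (2)/(3) = 2/3, and U[2,2] = 3 - (2/3)(-2) = 13/3.
L = 
  [  1,   0]
  [2/3,   1]
U = 
  [   3,   -2]
  [   0, 13/3]
Check row 2 of LU: [(2/3)(3), (2/3)(-2) + (13/3)] = [2, 3] = row 2 of A ✓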